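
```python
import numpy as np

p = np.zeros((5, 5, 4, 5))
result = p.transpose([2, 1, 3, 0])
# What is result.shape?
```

(4, 5, 5, 5)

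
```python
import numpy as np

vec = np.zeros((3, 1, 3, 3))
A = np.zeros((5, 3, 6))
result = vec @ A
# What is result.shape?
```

(3, 5, 3, 6)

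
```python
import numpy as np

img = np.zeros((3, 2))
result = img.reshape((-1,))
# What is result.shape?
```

(6,)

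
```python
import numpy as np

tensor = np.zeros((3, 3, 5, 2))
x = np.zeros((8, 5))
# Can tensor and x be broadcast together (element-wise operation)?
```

No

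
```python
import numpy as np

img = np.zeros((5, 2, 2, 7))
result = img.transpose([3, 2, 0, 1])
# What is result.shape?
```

(7, 2, 5, 2)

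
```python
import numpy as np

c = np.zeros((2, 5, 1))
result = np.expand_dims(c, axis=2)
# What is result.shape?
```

(2, 5, 1, 1)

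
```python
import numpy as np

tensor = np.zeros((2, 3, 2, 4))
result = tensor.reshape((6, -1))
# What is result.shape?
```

(6, 8)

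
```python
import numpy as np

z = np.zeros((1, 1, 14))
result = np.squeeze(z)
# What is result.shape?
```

(14,)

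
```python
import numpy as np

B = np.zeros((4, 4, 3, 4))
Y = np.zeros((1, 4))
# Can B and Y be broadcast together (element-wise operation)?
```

Yes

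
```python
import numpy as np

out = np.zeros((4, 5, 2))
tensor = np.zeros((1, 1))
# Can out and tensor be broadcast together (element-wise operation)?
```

Yes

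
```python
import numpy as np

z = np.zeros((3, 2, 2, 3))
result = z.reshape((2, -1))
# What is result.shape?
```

(2, 18)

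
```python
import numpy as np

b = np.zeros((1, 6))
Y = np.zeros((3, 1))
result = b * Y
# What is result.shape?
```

(3, 6)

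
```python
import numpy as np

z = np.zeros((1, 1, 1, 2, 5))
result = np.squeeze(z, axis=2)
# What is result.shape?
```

(1, 1, 2, 5)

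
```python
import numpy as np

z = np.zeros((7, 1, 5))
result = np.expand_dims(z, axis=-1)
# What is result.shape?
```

(7, 1, 5, 1)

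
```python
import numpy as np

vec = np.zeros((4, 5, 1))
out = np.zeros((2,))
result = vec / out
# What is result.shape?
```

(4, 5, 2)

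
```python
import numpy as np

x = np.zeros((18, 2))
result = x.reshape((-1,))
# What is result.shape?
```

(36,)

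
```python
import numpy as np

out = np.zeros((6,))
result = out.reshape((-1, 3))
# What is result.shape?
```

(2, 3)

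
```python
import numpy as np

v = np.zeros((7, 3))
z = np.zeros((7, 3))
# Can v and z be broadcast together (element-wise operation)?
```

Yes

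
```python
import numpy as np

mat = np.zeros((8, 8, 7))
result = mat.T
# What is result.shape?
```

(7, 8, 8)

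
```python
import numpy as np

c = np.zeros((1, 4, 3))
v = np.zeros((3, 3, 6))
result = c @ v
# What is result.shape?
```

(3, 4, 6)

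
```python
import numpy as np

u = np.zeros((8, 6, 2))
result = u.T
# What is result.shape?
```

(2, 6, 8)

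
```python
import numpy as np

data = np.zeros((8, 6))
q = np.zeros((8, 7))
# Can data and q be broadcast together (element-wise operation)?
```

No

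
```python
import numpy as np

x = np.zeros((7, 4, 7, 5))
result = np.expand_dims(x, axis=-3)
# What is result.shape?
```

(7, 4, 1, 7, 5)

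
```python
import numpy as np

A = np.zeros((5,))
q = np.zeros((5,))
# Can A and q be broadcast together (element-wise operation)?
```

Yes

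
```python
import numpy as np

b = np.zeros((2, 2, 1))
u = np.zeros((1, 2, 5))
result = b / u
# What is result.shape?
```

(2, 2, 5)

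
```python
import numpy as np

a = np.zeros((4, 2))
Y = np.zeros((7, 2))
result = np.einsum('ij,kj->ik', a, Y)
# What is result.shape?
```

(4, 7)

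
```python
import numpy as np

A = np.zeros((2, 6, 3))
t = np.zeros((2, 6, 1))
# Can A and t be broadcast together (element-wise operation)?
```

Yes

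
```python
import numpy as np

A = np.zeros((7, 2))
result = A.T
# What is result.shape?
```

(2, 7)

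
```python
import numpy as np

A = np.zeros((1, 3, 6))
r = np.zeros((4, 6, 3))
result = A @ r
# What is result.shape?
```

(4, 3, 3)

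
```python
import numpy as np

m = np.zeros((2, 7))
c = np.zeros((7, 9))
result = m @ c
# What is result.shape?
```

(2, 9)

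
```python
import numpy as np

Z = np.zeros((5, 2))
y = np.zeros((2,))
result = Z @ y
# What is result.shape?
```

(5,)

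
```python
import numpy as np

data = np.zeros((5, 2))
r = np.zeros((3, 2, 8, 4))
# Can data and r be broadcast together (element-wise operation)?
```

No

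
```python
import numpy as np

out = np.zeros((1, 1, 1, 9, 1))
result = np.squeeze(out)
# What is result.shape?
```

(9,)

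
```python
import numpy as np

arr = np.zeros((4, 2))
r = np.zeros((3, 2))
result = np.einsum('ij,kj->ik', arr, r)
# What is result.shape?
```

(4, 3)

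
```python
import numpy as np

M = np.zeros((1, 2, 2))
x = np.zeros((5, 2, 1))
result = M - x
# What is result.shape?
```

(5, 2, 2)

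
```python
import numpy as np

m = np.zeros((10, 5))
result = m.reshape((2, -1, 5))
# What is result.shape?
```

(2, 5, 5)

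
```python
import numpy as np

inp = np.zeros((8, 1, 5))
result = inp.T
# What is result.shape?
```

(5, 1, 8)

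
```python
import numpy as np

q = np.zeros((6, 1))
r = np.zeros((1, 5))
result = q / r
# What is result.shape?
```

(6, 5)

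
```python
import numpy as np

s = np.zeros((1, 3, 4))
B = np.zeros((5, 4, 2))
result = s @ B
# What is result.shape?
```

(5, 3, 2)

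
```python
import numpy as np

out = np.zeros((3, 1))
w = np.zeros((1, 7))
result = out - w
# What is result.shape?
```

(3, 7)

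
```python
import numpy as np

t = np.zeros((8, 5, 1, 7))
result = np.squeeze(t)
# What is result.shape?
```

(8, 5, 7)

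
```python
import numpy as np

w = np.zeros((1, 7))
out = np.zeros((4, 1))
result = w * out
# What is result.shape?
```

(4, 7)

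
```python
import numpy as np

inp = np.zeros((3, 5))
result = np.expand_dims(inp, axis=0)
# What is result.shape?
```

(1, 3, 5)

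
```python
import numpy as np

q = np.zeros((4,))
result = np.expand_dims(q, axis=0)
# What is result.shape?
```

(1, 4)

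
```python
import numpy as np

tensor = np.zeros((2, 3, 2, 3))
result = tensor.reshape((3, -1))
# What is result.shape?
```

(3, 12)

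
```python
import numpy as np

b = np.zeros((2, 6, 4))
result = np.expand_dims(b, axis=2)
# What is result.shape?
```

(2, 6, 1, 4)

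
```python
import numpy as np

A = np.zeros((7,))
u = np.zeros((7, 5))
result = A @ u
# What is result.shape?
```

(5,)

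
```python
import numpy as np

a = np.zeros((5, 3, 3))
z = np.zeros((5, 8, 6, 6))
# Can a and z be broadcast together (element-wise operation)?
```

No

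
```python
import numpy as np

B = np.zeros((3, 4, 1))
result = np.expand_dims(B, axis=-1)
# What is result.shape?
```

(3, 4, 1, 1)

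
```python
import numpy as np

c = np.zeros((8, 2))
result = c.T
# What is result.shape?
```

(2, 8)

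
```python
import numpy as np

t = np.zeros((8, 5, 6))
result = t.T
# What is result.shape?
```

(6, 5, 8)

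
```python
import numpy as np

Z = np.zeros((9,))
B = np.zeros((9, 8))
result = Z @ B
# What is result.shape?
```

(8,)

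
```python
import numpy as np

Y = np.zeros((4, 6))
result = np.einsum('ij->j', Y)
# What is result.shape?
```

(6,)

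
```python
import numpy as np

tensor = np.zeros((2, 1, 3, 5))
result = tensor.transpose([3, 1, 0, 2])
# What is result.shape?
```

(5, 1, 2, 3)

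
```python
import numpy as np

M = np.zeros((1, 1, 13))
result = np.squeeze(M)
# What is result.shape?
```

(13,)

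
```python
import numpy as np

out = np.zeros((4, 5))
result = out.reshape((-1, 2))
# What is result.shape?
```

(10, 2)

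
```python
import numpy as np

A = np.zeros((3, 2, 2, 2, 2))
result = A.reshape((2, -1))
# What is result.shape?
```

(2, 24)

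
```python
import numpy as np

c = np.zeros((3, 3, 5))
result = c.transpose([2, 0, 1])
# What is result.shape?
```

(5, 3, 3)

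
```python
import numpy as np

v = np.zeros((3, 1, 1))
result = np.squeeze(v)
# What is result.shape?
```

(3,)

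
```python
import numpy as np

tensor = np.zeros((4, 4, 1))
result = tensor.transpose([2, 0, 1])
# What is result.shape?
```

(1, 4, 4)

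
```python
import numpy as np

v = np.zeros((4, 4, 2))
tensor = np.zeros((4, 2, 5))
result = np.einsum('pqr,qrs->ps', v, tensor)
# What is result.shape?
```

(4, 5)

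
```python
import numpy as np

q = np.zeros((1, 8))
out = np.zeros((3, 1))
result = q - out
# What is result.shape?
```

(3, 8)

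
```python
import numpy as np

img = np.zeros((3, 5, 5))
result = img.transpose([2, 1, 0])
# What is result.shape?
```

(5, 5, 3)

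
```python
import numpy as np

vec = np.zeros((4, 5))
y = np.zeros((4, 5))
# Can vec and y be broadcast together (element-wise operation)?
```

Yes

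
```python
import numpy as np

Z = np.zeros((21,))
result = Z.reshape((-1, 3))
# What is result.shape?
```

(7, 3)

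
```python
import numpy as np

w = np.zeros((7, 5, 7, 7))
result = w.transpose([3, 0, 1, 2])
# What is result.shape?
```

(7, 7, 5, 7)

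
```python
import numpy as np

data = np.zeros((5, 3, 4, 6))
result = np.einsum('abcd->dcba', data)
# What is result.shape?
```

(6, 4, 3, 5)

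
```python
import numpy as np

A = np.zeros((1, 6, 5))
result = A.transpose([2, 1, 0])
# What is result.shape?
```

(5, 6, 1)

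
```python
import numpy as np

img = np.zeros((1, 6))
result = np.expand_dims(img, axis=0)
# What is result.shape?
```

(1, 1, 6)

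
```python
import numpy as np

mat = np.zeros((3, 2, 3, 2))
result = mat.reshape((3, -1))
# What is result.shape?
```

(3, 12)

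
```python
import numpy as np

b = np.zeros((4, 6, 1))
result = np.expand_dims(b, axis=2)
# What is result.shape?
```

(4, 6, 1, 1)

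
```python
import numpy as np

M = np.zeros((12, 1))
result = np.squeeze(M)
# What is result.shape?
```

(12,)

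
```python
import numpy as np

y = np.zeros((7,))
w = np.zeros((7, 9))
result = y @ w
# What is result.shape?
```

(9,)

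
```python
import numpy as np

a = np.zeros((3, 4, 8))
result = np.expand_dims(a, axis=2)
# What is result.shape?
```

(3, 4, 1, 8)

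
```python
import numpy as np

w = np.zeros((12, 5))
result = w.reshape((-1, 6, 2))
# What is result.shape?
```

(5, 6, 2)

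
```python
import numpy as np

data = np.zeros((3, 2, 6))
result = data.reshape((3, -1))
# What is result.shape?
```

(3, 12)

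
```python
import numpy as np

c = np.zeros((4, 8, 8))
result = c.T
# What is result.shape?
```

(8, 8, 4)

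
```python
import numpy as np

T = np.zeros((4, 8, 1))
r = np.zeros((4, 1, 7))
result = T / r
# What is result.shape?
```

(4, 8, 7)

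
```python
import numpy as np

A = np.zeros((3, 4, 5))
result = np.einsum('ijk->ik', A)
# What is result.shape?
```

(3, 5)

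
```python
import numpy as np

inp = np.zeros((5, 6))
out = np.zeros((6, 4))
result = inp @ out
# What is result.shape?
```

(5, 4)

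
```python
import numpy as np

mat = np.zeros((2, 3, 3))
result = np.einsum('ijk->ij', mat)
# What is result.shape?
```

(2, 3)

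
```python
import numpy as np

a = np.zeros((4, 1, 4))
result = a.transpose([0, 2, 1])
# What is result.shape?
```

(4, 4, 1)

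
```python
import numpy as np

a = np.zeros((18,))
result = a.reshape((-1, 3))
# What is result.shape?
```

(6, 3)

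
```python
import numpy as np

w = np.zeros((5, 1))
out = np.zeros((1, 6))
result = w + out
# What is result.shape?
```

(5, 6)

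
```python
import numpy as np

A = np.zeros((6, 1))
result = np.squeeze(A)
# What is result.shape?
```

(6,)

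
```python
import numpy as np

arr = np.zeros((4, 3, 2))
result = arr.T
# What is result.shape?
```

(2, 3, 4)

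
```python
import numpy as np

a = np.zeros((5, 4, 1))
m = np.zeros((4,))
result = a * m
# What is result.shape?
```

(5, 4, 4)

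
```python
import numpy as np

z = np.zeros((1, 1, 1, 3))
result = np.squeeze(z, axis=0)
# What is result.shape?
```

(1, 1, 3)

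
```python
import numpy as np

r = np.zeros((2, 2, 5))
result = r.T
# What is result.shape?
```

(5, 2, 2)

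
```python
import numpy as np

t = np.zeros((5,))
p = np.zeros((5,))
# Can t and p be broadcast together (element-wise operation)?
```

Yes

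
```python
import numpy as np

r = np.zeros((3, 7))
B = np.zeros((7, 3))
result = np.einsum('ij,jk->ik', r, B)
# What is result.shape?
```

(3, 3)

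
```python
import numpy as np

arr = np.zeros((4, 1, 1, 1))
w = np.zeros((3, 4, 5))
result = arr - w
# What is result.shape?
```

(4, 3, 4, 5)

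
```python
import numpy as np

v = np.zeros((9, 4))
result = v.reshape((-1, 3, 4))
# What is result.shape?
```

(3, 3, 4)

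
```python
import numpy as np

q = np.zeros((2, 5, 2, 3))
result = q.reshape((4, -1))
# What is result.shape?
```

(4, 15)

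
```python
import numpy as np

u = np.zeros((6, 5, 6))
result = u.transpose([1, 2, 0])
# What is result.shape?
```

(5, 6, 6)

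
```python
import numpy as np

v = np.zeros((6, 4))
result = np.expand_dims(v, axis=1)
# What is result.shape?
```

(6, 1, 4)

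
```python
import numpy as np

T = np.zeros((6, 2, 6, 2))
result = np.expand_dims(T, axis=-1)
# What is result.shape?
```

(6, 2, 6, 2, 1)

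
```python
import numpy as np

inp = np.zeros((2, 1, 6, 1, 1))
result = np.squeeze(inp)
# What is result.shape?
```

(2, 6)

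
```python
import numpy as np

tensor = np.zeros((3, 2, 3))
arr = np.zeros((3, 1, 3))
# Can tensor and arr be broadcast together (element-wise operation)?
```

Yes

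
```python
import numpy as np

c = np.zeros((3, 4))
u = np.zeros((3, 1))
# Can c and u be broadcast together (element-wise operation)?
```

Yes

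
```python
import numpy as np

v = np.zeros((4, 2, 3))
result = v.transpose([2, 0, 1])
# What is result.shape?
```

(3, 4, 2)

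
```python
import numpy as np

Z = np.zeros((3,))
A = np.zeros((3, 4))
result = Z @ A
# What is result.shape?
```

(4,)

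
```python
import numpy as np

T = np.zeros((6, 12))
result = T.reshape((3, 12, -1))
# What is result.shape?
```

(3, 12, 2)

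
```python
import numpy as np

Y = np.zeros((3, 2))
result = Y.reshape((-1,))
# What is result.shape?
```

(6,)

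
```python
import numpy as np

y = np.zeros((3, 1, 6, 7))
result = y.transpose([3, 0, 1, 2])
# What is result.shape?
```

(7, 3, 1, 6)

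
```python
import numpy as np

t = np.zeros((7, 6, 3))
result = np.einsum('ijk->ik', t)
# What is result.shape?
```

(7, 3)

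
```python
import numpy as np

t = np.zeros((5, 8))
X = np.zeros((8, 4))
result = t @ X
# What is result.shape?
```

(5, 4)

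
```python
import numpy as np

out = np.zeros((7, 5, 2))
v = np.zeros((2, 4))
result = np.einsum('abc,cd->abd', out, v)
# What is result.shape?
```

(7, 5, 4)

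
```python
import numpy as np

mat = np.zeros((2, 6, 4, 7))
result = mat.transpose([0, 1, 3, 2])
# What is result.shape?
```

(2, 6, 7, 4)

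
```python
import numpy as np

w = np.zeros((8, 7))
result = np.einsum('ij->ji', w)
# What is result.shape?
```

(7, 8)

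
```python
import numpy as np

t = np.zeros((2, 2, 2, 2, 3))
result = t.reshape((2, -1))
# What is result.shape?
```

(2, 24)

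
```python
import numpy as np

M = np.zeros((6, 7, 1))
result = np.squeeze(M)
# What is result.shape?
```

(6, 7)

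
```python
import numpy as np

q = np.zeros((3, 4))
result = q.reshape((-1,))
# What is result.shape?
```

(12,)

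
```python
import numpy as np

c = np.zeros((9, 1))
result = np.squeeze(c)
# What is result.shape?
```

(9,)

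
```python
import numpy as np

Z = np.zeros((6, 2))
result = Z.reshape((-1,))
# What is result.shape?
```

(12,)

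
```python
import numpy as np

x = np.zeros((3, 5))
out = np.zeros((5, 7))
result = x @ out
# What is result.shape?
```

(3, 7)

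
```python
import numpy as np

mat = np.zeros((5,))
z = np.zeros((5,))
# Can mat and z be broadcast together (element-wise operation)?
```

Yes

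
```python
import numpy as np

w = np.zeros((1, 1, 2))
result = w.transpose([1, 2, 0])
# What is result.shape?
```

(1, 2, 1)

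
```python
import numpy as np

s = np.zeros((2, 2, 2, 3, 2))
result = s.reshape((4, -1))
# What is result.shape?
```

(4, 12)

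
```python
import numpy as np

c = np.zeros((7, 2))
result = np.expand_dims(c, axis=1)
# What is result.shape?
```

(7, 1, 2)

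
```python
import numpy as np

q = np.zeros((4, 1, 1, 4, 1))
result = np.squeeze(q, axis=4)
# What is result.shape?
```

(4, 1, 1, 4)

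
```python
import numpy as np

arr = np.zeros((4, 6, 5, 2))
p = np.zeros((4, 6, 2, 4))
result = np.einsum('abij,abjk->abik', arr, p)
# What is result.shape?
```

(4, 6, 5, 4)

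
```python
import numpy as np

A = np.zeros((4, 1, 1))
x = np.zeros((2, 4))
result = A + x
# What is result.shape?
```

(4, 2, 4)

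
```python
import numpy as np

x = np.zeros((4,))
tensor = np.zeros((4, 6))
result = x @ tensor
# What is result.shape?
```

(6,)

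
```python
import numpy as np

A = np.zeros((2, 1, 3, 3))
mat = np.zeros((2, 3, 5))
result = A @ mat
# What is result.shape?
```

(2, 2, 3, 5)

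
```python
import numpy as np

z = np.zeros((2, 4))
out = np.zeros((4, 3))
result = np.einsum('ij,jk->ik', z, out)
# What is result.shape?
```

(2, 3)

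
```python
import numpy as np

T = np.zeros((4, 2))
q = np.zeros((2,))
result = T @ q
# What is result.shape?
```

(4,)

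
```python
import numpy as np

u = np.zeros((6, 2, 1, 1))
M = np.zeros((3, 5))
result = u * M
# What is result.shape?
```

(6, 2, 3, 5)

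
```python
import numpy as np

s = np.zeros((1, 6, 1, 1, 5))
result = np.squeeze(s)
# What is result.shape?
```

(6, 5)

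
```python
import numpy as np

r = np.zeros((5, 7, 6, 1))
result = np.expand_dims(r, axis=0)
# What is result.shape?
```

(1, 5, 7, 6, 1)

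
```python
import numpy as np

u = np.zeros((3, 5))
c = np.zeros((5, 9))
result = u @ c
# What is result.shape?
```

(3, 9)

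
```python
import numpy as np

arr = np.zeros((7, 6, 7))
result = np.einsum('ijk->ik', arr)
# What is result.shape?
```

(7, 7)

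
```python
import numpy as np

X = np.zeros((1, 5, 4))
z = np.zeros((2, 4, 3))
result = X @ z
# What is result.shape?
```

(2, 5, 3)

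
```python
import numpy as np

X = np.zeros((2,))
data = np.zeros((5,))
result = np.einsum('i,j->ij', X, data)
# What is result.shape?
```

(2, 5)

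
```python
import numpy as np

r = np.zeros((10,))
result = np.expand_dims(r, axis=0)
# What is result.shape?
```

(1, 10)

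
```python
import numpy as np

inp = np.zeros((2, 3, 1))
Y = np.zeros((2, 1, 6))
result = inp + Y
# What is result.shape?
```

(2, 3, 6)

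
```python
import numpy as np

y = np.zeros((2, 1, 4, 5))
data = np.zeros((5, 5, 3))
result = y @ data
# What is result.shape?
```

(2, 5, 4, 3)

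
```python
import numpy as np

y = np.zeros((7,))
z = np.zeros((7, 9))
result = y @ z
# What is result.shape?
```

(9,)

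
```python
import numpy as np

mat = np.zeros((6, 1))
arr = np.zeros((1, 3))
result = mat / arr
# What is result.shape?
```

(6, 3)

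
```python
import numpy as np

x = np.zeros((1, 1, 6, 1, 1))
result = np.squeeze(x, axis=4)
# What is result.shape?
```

(1, 1, 6, 1)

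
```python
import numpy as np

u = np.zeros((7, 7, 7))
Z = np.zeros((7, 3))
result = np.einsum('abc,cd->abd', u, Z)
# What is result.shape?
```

(7, 7, 3)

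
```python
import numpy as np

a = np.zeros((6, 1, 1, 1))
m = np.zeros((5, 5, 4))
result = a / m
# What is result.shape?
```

(6, 5, 5, 4)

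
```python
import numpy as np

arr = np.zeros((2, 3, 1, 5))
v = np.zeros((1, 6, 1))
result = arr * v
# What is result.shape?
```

(2, 3, 6, 5)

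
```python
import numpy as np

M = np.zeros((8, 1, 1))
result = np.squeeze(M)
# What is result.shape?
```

(8,)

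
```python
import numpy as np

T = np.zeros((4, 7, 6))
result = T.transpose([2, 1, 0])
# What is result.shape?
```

(6, 7, 4)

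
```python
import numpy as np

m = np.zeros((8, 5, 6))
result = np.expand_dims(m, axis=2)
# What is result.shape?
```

(8, 5, 1, 6)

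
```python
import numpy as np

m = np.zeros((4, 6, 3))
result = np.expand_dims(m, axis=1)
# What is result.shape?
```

(4, 1, 6, 3)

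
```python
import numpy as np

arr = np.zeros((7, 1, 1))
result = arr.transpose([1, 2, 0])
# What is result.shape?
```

(1, 1, 7)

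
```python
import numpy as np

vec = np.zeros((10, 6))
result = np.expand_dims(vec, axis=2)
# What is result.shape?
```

(10, 6, 1)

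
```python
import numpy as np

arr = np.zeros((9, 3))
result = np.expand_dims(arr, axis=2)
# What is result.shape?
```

(9, 3, 1)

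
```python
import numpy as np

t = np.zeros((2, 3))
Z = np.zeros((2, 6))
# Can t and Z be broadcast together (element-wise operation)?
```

No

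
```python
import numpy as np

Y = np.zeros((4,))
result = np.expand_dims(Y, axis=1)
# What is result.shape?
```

(4, 1)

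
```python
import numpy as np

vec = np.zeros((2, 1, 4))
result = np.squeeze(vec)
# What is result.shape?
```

(2, 4)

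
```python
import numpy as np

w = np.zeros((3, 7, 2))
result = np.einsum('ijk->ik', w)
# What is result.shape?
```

(3, 2)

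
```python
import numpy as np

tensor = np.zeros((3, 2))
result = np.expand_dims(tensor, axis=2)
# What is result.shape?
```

(3, 2, 1)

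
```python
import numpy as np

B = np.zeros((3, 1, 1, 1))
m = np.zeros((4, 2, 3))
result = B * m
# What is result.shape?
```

(3, 4, 2, 3)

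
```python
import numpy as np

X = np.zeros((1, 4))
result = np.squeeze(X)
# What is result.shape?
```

(4,)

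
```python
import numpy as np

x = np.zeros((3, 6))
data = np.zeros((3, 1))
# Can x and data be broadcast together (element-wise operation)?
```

Yes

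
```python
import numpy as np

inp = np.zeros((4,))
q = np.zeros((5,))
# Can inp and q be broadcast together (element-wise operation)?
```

No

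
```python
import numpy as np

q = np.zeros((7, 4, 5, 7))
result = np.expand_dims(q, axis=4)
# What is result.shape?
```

(7, 4, 5, 7, 1)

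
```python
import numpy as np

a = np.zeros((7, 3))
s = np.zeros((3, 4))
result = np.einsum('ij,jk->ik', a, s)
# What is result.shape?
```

(7, 4)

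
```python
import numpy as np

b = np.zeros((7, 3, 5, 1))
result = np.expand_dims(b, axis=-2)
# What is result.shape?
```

(7, 3, 5, 1, 1)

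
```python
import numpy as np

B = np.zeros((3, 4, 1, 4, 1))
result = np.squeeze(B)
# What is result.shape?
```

(3, 4, 4)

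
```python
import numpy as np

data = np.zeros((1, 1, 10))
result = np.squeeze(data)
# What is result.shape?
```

(10,)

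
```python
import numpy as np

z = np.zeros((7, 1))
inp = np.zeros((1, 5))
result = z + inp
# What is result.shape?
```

(7, 5)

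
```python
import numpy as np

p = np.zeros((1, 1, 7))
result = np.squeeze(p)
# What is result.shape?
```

(7,)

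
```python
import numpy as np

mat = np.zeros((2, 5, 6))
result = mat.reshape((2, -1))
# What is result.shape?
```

(2, 30)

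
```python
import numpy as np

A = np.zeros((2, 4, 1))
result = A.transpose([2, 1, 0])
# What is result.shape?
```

(1, 4, 2)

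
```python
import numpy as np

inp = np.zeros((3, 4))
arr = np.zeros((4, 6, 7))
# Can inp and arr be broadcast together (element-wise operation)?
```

No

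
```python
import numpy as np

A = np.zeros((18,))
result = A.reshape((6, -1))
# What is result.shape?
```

(6, 3)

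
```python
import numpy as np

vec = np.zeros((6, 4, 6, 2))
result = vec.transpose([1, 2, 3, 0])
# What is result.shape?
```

(4, 6, 2, 6)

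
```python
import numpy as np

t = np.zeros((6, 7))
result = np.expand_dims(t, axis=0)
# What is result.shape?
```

(1, 6, 7)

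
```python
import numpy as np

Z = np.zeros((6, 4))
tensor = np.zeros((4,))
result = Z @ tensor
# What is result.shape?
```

(6,)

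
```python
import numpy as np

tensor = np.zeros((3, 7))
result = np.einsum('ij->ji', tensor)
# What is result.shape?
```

(7, 3)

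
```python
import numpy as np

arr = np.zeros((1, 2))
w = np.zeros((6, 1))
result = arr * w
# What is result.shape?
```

(6, 2)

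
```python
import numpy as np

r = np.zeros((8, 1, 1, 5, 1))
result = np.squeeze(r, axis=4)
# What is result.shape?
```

(8, 1, 1, 5)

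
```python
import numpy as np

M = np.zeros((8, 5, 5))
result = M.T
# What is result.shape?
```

(5, 5, 8)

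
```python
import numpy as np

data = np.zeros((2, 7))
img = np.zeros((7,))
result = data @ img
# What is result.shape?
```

(2,)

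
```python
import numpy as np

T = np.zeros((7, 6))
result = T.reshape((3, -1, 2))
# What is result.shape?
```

(3, 7, 2)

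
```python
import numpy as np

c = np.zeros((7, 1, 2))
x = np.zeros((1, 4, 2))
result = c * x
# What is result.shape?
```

(7, 4, 2)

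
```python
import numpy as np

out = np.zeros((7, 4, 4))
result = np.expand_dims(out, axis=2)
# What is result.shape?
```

(7, 4, 1, 4)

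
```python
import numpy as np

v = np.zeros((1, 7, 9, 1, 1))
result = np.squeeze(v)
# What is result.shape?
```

(7, 9)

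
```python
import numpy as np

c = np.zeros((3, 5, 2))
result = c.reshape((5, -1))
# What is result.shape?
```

(5, 6)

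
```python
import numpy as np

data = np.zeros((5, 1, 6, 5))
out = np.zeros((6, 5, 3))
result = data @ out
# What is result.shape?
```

(5, 6, 6, 3)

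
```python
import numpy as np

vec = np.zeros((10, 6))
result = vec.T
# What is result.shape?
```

(6, 10)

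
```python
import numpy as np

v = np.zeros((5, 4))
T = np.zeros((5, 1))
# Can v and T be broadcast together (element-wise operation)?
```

Yes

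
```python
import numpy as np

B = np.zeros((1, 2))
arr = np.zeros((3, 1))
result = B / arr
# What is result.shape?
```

(3, 2)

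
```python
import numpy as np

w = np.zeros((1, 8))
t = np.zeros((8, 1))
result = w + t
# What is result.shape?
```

(8, 8)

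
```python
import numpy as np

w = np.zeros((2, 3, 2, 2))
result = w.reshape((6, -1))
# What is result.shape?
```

(6, 4)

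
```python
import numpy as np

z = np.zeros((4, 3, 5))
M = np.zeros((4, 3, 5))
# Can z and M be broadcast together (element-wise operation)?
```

Yes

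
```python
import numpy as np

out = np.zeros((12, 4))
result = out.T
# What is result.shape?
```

(4, 12)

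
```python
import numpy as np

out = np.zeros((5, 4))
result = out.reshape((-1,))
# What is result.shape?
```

(20,)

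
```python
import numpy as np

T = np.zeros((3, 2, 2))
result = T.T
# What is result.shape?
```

(2, 2, 3)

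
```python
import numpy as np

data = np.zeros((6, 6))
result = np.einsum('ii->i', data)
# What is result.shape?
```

(6,)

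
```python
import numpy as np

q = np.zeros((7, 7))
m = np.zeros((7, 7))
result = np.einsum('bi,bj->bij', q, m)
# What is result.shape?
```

(7, 7, 7)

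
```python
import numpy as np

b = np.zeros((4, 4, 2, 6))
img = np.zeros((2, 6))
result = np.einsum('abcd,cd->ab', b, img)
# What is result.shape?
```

(4, 4)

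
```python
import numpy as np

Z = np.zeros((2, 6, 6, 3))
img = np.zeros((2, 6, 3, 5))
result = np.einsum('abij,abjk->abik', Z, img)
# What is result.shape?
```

(2, 6, 6, 5)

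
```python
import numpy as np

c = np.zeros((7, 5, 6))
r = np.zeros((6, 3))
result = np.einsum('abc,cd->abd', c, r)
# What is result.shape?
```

(7, 5, 3)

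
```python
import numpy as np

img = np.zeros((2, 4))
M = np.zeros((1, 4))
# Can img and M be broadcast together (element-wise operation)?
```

Yes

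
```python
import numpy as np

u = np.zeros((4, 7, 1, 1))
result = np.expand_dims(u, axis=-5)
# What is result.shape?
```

(1, 4, 7, 1, 1)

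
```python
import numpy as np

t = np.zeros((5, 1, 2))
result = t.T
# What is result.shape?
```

(2, 1, 5)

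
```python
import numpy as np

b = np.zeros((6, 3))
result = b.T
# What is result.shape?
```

(3, 6)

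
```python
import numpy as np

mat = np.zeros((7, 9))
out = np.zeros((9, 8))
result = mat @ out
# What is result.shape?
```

(7, 8)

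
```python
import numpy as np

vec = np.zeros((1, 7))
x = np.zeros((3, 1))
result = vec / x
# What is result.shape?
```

(3, 7)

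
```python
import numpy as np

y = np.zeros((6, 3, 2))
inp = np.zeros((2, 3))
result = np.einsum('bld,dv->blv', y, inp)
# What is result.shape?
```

(6, 3, 3)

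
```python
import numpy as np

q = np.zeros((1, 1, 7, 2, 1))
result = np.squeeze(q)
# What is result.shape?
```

(7, 2)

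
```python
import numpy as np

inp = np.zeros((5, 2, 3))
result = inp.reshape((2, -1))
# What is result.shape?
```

(2, 15)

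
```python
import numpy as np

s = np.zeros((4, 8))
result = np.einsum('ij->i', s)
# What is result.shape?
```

(4,)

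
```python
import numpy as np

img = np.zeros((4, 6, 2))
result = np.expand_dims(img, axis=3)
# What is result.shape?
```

(4, 6, 2, 1)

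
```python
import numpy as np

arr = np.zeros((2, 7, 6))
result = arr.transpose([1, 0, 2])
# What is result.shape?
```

(7, 2, 6)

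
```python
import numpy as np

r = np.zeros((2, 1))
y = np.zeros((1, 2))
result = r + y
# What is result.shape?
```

(2, 2)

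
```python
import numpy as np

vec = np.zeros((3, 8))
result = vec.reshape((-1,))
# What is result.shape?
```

(24,)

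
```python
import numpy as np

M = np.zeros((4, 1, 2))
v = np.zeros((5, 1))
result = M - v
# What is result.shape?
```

(4, 5, 2)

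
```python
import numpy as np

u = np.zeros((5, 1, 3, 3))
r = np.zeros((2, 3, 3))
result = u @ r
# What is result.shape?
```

(5, 2, 3, 3)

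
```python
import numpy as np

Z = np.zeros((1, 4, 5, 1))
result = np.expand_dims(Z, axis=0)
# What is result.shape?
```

(1, 1, 4, 5, 1)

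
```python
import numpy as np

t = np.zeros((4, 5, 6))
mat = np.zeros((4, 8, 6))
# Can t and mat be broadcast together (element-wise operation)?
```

No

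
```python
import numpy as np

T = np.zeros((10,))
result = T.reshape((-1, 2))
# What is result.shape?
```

(5, 2)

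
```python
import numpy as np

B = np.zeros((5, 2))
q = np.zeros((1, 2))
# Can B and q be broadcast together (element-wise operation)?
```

Yes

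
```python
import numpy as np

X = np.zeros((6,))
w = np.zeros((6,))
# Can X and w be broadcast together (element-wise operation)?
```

Yes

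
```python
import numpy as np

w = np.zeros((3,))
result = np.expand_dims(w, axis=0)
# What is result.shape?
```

(1, 3)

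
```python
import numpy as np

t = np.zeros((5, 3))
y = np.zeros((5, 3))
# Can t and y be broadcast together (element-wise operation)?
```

Yes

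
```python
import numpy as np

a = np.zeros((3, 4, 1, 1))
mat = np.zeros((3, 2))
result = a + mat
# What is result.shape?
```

(3, 4, 3, 2)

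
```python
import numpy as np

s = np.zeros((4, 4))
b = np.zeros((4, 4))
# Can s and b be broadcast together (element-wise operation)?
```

Yes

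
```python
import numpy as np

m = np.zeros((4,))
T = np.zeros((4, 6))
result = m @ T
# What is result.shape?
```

(6,)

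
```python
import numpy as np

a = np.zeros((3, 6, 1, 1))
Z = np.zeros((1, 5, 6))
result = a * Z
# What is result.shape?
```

(3, 6, 5, 6)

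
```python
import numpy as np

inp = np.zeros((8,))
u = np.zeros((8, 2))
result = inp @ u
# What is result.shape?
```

(2,)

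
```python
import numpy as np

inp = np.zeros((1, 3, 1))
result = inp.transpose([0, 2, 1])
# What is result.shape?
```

(1, 1, 3)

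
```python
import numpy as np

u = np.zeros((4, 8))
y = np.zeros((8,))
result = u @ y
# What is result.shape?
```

(4,)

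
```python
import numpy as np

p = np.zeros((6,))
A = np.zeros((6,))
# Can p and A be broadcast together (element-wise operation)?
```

Yes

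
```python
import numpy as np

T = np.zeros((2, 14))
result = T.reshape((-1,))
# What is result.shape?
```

(28,)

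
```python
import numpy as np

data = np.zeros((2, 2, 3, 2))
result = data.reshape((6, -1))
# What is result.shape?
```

(6, 4)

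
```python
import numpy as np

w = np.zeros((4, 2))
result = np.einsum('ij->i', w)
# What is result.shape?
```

(4,)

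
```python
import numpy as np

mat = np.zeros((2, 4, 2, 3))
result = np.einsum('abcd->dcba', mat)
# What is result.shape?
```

(3, 2, 4, 2)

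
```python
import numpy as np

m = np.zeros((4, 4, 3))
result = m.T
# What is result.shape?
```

(3, 4, 4)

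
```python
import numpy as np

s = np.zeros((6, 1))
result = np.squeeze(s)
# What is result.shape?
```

(6,)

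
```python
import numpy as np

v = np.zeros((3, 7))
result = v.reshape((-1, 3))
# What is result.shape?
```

(7, 3)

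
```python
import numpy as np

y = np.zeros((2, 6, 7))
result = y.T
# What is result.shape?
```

(7, 6, 2)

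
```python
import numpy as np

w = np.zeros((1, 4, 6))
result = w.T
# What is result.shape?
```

(6, 4, 1)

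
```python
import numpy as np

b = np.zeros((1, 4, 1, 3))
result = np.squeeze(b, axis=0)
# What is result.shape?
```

(4, 1, 3)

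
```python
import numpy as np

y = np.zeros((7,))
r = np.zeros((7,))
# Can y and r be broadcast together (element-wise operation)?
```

Yes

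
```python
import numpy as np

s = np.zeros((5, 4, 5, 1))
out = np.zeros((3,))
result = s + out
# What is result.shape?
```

(5, 4, 5, 3)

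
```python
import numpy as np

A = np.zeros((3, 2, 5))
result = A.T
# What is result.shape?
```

(5, 2, 3)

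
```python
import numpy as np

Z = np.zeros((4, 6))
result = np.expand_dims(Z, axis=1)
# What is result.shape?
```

(4, 1, 6)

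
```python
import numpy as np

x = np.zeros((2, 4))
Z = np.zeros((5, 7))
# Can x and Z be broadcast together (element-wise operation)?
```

No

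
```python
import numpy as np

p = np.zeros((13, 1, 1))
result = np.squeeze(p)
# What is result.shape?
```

(13,)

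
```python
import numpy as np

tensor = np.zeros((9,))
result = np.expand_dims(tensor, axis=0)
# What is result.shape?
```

(1, 9)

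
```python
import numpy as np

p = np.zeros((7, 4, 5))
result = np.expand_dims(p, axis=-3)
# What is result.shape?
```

(7, 1, 4, 5)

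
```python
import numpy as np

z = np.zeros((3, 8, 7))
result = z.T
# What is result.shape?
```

(7, 8, 3)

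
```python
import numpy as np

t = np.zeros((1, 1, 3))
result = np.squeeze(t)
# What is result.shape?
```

(3,)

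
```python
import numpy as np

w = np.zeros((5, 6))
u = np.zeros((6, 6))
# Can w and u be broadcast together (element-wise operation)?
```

No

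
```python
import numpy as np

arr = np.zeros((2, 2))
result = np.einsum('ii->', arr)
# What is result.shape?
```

()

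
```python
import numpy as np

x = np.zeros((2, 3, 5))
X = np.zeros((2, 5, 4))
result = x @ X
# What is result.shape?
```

(2, 3, 4)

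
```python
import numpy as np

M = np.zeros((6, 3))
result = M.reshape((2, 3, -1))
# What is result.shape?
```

(2, 3, 3)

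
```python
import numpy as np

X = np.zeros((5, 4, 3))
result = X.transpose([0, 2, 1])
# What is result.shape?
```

(5, 3, 4)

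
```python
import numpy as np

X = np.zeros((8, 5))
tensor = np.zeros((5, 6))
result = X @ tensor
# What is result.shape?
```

(8, 6)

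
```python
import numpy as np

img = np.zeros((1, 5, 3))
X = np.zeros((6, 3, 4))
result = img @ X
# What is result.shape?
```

(6, 5, 4)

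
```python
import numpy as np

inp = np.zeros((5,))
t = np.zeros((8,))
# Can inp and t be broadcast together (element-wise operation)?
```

No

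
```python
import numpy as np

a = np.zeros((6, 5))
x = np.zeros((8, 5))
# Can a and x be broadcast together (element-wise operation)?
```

No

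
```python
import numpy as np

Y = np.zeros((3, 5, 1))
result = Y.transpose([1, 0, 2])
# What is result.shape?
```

(5, 3, 1)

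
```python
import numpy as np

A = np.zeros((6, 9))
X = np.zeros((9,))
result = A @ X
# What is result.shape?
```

(6,)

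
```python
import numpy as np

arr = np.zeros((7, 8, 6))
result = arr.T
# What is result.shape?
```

(6, 8, 7)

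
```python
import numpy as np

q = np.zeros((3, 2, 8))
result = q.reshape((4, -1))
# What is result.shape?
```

(4, 12)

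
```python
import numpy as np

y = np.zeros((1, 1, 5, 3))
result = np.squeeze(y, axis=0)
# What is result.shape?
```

(1, 5, 3)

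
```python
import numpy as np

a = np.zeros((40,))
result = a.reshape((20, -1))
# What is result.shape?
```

(20, 2)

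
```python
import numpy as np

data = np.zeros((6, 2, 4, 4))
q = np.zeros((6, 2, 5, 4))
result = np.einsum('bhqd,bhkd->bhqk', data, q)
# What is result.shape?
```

(6, 2, 4, 5)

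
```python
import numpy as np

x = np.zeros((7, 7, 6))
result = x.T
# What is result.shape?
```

(6, 7, 7)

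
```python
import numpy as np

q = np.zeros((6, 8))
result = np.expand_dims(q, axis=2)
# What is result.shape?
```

(6, 8, 1)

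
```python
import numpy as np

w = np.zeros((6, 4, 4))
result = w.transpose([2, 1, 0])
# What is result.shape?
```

(4, 4, 6)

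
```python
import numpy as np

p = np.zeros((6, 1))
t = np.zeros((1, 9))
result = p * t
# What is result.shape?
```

(6, 9)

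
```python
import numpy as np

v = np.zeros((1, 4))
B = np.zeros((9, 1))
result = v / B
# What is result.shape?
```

(9, 4)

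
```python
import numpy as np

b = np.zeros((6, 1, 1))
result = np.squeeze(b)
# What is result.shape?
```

(6,)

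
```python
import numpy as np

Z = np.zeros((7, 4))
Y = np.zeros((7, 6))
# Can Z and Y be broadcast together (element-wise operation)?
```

No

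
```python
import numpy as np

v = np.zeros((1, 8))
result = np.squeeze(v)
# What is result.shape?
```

(8,)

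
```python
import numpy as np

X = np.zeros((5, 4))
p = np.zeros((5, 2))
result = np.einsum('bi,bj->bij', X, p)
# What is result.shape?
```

(5, 4, 2)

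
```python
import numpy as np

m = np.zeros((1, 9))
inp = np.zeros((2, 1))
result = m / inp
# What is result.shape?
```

(2, 9)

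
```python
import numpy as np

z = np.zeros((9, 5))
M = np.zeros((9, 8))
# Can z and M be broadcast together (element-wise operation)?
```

No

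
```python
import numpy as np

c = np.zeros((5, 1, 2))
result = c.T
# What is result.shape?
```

(2, 1, 5)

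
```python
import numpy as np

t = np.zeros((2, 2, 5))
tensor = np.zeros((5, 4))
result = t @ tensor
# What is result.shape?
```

(2, 2, 4)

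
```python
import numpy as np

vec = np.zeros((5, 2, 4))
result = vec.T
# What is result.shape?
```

(4, 2, 5)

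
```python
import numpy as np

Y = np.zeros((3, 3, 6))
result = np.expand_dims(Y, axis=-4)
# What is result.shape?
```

(1, 3, 3, 6)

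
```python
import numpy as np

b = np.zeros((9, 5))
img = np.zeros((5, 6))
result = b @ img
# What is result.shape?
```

(9, 6)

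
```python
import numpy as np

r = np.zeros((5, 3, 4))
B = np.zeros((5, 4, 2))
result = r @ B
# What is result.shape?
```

(5, 3, 2)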